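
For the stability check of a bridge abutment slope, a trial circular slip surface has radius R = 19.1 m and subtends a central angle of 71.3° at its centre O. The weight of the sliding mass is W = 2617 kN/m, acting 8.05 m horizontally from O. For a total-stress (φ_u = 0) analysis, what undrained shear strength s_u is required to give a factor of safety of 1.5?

s_u = 69.6 kPa

FS = s_u·L_a·R / (W·d), so s_u = FS·W·d / (L_a·R).
Arc length L_a = R·θ = 19.1·(71.3°·π/180) = 19.1·1.2444 = 23.77 m
s_u = 1.5·2617·8.05 / (23.77·19.1) = 31600.3 / 453.98 = 69.61 kPa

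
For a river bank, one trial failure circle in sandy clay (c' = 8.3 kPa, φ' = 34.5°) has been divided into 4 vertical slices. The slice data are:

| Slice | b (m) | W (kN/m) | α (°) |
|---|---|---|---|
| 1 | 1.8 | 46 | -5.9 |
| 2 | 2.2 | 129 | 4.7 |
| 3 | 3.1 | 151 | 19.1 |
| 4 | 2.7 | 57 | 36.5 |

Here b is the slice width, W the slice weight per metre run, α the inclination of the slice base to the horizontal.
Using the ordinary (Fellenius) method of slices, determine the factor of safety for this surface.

FS = 3.79

Ordinary method of slices: FS = Σ[c'·Δl_i + (W_i cosα_i)·tanφ'] / Σ W_i sinα_i, with Δl_i = b_i / cosα_i.
Slice 1: Δl = 1.8/cos(-5.9°) = 1.810 m; N'_1 = 46·cos(-5.9°) = 45.8; c'Δl = 15.02; W sinα = -4.7
Slice 2: Δl = 2.2/cos4.7° = 2.207 m; N'_2 = 129·cos4.7° = 128.6; c'Δl = 18.32; W sinα = 10.6
Slice 3: Δl = 3.1/cos19.1° = 3.281 m; N'_3 = 151·cos19.1° = 142.7; c'Δl = 27.23; W sinα = 49.4
Slice 4: Δl = 2.7/cos36.5° = 3.359 m; N'_4 = 57·cos36.5° = 45.8; c'Δl = 27.88; W sinα = 33.9
Σc'Δl = 88.4 kN/m; ΣN' = 362.8 kN/m; ΣW sinα = 89.2 kN/m
Resisting = 88.4 + 362.8·tan34.5° = 88.4 + 249.4 = 337.8 kN/m
FS = 337.8 / 89.2 = 3.789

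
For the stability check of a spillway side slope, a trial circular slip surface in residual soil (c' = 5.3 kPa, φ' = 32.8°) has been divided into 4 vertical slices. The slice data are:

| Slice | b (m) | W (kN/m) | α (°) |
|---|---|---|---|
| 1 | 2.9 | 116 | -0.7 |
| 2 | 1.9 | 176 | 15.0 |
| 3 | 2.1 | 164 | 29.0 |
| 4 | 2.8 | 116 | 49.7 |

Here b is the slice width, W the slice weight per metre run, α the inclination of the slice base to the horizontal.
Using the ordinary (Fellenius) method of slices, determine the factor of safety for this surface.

FS = 1.82

Ordinary method of slices: FS = Σ[c'·Δl_i + (W_i cosα_i)·tanφ'] / Σ W_i sinα_i, with Δl_i = b_i / cosα_i.
Slice 1: Δl = 2.9/cos(-0.7°) = 2.900 m; N'_1 = 116·cos(-0.7°) = 116.0; c'Δl = 15.37; W sinα = -1.4
Slice 2: Δl = 1.9/cos15.0° = 1.967 m; N'_2 = 176·cos15.0° = 170.0; c'Δl = 10.43; W sinα = 45.6
Slice 3: Δl = 2.1/cos29.0° = 2.401 m; N'_3 = 164·cos29.0° = 143.4; c'Δl = 12.73; W sinα = 79.5
Slice 4: Δl = 2.8/cos49.7° = 4.329 m; N'_4 = 116·cos49.7° = 75.0; c'Δl = 22.94; W sinα = 88.5
Σc'Δl = 61.5 kN/m; ΣN' = 504.5 kN/m; ΣW sinα = 212.1 kN/m
Resisting = 61.5 + 504.5·tan32.8° = 61.5 + 325.1 = 386.6 kN/m
FS = 386.6 / 212.1 = 1.822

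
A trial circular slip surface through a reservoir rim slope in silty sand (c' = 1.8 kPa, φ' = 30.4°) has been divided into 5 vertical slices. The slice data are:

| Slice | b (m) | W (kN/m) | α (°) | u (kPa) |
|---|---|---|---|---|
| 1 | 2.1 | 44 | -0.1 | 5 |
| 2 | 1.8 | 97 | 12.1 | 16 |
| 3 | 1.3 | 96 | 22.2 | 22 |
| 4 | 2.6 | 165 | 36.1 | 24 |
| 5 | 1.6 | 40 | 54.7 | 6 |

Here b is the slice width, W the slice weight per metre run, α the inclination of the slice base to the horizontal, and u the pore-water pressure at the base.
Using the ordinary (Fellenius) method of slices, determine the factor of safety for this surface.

FS = 0.80

Ordinary method of slices: FS = Σ[c'·Δl_i + (W_i cosα_i − u_i·Δl_i)·tanφ'] / Σ W_i sinα_i, with Δl_i = b_i / cosα_i.
Slice 1: Δl = 2.1/cos(-0.1°) = 2.100 m; N'_1 = 44·cos(-0.1°) − 5·2.100 = 33.5; c'Δl = 3.78; W sinα = -0.1
Slice 2: Δl = 1.8/cos12.1° = 1.841 m; N'_2 = 97·cos12.1° − 16·1.841 = 65.4; c'Δl = 3.31; W sinα = 20.3
Slice 3: Δl = 1.3/cos22.2° = 1.404 m; N'_3 = 96·cos22.2° − 22·1.404 = 58.0; c'Δl = 2.53; W sinα = 36.3
Slice 4: Δl = 2.6/cos36.1° = 3.218 m; N'_4 = 165·cos36.1° − 24·3.218 = 56.1; c'Δl = 5.79; W sinα = 97.2
Slice 5: Δl = 1.6/cos54.7° = 2.769 m; N'_5 = 40·cos54.7° − 6·2.769 = 6.5; c'Δl = 4.98; W sinα = 32.6
Σc'Δl = 20.4 kN/m; ΣN' = 219.5 kN/m; ΣW sinα = 186.4 kN/m
Resisting = 20.4 + 219.5·tan30.4° = 20.4 + 128.8 = 149.2 kN/m
FS = 149.2 / 186.4 = 0.800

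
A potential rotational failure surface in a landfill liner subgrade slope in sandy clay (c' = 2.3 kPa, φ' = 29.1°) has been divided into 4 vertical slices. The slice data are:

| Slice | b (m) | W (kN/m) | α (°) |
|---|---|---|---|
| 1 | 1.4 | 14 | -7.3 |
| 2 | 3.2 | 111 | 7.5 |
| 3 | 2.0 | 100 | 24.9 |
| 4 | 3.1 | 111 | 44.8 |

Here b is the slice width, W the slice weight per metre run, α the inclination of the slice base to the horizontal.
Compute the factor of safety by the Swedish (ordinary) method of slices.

Ordinary method of slices: FS = Σ[c'·Δl_i + (W_i cosα_i)·tanφ'] / Σ W_i sinα_i, with Δl_i = b_i / cosα_i.
Slice 1: Δl = 1.4/cos(-7.3°) = 1.411 m; N'_1 = 14·cos(-7.3°) = 13.9; c'Δl = 3.25; W sinα = -1.8
Slice 2: Δl = 3.2/cos7.5° = 3.228 m; N'_2 = 111·cos7.5° = 110.1; c'Δl = 7.42; W sinα = 14.5
Slice 3: Δl = 2.0/cos24.9° = 2.205 m; N'_3 = 100·cos24.9° = 90.7; c'Δl = 5.07; W sinα = 42.1
Slice 4: Δl = 3.1/cos44.8° = 4.369 m; N'_4 = 111·cos44.8° = 78.8; c'Δl = 10.05; W sinα = 78.2
Σc'Δl = 25.8 kN/m; ΣN' = 293.4 kN/m; ΣW sinα = 133.0 kN/m
Resisting = 25.8 + 293.4·tan29.1° = 25.8 + 163.3 = 189.1 kN/m
FS = 189.1 / 133.0 = 1.421

FS = 1.42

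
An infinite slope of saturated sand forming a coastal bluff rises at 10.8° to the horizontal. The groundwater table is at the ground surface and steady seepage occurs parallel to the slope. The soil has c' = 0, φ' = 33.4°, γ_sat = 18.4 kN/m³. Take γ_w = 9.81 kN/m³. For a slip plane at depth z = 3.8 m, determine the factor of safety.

With seepage parallel to the slope and the water table at the surface, the effective normal stress on the slip plane uses the buoyant unit weight γ' = γ_sat − γ_w while the driving shear stress uses γ_sat:
FS = [c' + γ' z cos²β tanφ'] / [γ_sat z sinβ cosβ]
(For c' = 0 this reduces to FS = (γ'/γ_sat)·tanφ'/tanβ.)
γ' = 18.4 − 9.81 = 8.59 kN/m³
Numerator = 0.0 + 8.59·3.8·cos²10.8°·tan33.4° = 0.0 + 8.59·3.8·0.9649·0.6594 = 20.768 kPa
Denominator = 18.4·3.8·sin10.8°·cos10.8° = 18.4·3.8·0.1874·0.9823 = 12.870 kPa
FS = 20.768 / 12.870 = 1.614

FS = 1.61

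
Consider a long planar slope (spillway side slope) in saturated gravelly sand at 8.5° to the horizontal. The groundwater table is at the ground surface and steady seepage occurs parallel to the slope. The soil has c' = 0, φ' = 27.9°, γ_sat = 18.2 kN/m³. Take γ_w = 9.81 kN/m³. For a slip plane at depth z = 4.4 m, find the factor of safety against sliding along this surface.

FS = 1.63

With seepage parallel to the slope and the water table at the surface, the effective normal stress on the slip plane uses the buoyant unit weight γ' = γ_sat − γ_w while the driving shear stress uses γ_sat:
FS = [c' + γ' z cos²β tanφ'] / [γ_sat z sinβ cosβ]
(For c' = 0 this reduces to FS = (γ'/γ_sat)·tanφ'/tanβ.)
γ' = 18.2 − 9.81 = 8.39 kN/m³
Numerator = 0.0 + 8.39·4.4·cos²8.5°·tan27.9° = 0.0 + 8.39·4.4·0.9782·0.5295 = 19.119 kPa
Denominator = 18.2·4.4·sin8.5°·cos8.5° = 18.2·4.4·0.1478·0.9890 = 11.707 kPa
FS = 19.119 / 11.707 = 1.633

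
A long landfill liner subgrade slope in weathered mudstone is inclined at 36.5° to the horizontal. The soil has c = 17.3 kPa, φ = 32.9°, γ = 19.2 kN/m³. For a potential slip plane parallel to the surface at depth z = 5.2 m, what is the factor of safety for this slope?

FS = 1.24

For an infinite slope with a slip plane parallel to the surface (no pore pressure): FS = [c + γz cos²β tanφ] / [γz sinβ cosβ].
γz = 19.2·5.2 = 99.84 kN/m²
Numerator = 17.3 + 99.84·cos²36.5°·tan32.9° = 17.3 + 99.84·0.6462·0.6469 = 59.037 kPa
Denominator = 99.84·sin36.5°·cos36.5° = 99.84·0.5948·0.8039 = 47.739 kPa
FS = 59.037 / 47.739 = 1.237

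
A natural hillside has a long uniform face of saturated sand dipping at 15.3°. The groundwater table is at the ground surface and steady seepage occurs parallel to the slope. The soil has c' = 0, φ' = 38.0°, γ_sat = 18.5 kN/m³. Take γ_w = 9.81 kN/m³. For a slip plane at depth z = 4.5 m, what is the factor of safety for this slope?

With seepage parallel to the slope and the water table at the surface, the effective normal stress on the slip plane uses the buoyant unit weight γ' = γ_sat − γ_w while the driving shear stress uses γ_sat:
FS = [c' + γ' z cos²β tanφ'] / [γ_sat z sinβ cosβ]
(For c' = 0 this reduces to FS = (γ'/γ_sat)·tanφ'/tanβ.)
γ' = 18.5 − 9.81 = 8.69 kN/m³
Numerator = 0.0 + 8.69·4.5·cos²15.3°·tan38.0° = 0.0 + 8.69·4.5·0.9304·0.7813 = 28.425 kPa
Denominator = 18.5·4.5·sin15.3°·cos15.3° = 18.5·4.5·0.2639·0.9646 = 21.189 kPa
FS = 28.425 / 21.189 = 1.342

FS = 1.34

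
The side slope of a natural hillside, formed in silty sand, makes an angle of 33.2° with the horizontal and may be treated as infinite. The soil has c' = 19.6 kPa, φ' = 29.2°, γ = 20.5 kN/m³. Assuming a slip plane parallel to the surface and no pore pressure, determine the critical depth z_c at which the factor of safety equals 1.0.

z_c = 14.30 m

Setting FS = 1.00 in FS = [c' + γz cos²β tanφ'] / [γz sinβ cosβ] and solving for z:
z = c' / [γ cosβ (FS·sinβ − cosβ·tanφ')]
  = 19.6 / [20.5·cos33.2°·(1.00·sin33.2° − cos33.2°·tan29.2°)]
  = 19.6 / [20.5·0.8368·(1.00·0.5476 − 0.8368·0.5589)]
  = 19.6 / 1.3708 = 14.298 m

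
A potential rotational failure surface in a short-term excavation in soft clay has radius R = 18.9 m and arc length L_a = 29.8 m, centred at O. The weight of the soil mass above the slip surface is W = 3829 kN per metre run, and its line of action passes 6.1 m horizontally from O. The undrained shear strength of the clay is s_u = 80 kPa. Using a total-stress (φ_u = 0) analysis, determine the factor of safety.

Taking moments about the centre O, the resisting moment is provided by the undrained shear strength acting along the arc:
M_R = s_u·L_a·R = 80·29.80·18.9 = 45057.6 kN·m/m
M_D = W·d = 3829·6.1 = 23356.9 kN·m/m
FS = M_R / M_D = 45057.6 / 23356.9 = 1.929

FS = 1.93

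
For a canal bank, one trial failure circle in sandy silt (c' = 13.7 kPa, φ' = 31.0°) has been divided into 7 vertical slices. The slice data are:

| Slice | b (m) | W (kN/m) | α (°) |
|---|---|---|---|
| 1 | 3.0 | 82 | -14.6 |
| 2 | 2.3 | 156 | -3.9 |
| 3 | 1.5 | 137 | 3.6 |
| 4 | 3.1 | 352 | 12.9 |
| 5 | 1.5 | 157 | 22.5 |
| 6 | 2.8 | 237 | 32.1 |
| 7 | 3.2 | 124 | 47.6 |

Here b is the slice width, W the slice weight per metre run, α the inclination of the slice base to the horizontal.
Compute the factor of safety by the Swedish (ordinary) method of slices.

Ordinary method of slices: FS = Σ[c'·Δl_i + (W_i cosα_i)·tanφ'] / Σ W_i sinα_i, with Δl_i = b_i / cosα_i.
Slice 1: Δl = 3.0/cos(-14.6°) = 3.100 m; N'_1 = 82·cos(-14.6°) = 79.4; c'Δl = 42.47; W sinα = -20.7
Slice 2: Δl = 2.3/cos(-3.9°) = 2.305 m; N'_2 = 156·cos(-3.9°) = 155.6; c'Δl = 31.58; W sinα = -10.6
Slice 3: Δl = 1.5/cos3.6° = 1.503 m; N'_3 = 137·cos3.6° = 136.7; c'Δl = 20.59; W sinα = 8.6
Slice 4: Δl = 3.1/cos12.9° = 3.180 m; N'_4 = 352·cos12.9° = 343.1; c'Δl = 43.57; W sinα = 78.6
Slice 5: Δl = 1.5/cos22.5° = 1.624 m; N'_5 = 157·cos22.5° = 145.0; c'Δl = 22.24; W sinα = 60.1
Slice 6: Δl = 2.8/cos32.1° = 3.305 m; N'_6 = 237·cos32.1° = 200.8; c'Δl = 45.28; W sinα = 125.9
Slice 7: Δl = 3.2/cos47.6° = 4.746 m; N'_7 = 124·cos47.6° = 83.6; c'Δl = 65.02; W sinα = 91.6
Σc'Δl = 270.8 kN/m; ΣN' = 1144.3 kN/m; ΣW sinα = 333.5 kN/m
Resisting = 270.8 + 1144.3·tan31.0° = 270.8 + 687.5 = 958.3 kN/m
FS = 958.3 / 333.5 = 2.873

FS = 2.87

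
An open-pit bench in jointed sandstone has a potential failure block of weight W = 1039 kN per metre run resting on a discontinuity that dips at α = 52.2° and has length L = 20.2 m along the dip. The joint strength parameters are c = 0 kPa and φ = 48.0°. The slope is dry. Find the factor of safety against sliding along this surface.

FS = 0.86

Resolving the block weight along and normal to the plane and applying the Mohr–Coulomb strength on the joint:
N' = W cosα = 1039·cos52.2° = 636.8 kN/m
Driving force T = W sinα = 1039·sin52.2° = 821.0 kN/m
Resisting force R = c·L + N'·tanφ = 0·20.2 + 636.8·tan48.0° = 0.0 + 707.2 = 707.2 kN/m
FS = R / T = 707.2 / 821.0 = 0.861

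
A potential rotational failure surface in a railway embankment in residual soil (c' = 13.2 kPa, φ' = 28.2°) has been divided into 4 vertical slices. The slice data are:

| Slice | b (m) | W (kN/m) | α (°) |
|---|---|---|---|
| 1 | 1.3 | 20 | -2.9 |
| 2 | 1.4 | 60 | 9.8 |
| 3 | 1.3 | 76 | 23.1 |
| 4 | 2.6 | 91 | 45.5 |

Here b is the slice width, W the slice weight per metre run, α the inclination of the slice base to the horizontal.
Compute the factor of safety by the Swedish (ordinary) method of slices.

FS = 2.09

Ordinary method of slices: FS = Σ[c'·Δl_i + (W_i cosα_i)·tanφ'] / Σ W_i sinα_i, with Δl_i = b_i / cosα_i.
Slice 1: Δl = 1.3/cos(-2.9°) = 1.302 m; N'_1 = 20·cos(-2.9°) = 20.0; c'Δl = 17.18; W sinα = -1.0
Slice 2: Δl = 1.4/cos9.8° = 1.421 m; N'_2 = 60·cos9.8° = 59.1; c'Δl = 18.75; W sinα = 10.2
Slice 3: Δl = 1.3/cos23.1° = 1.413 m; N'_3 = 76·cos23.1° = 69.9; c'Δl = 18.66; W sinα = 29.8
Slice 4: Δl = 2.6/cos45.5° = 3.709 m; N'_4 = 91·cos45.5° = 63.8; c'Δl = 48.96; W sinα = 64.9
Σc'Δl = 103.6 kN/m; ΣN' = 212.8 kN/m; ΣW sinα = 103.9 kN/m
Resisting = 103.6 + 212.8·tan28.2° = 103.6 + 114.1 = 217.7 kN/m
FS = 217.7 / 103.9 = 2.094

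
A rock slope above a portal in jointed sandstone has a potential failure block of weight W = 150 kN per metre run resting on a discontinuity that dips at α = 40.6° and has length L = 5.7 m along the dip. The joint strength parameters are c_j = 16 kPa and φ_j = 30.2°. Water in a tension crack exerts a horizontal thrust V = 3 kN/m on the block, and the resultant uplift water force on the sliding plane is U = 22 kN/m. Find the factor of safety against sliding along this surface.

Resolving the block weight along and normal to the plane and applying the Mohr–Coulomb strength on the joint:
N' = W cosα − U − V sinα = 150·cos40.6° − 22 − 3·sin40.6° = 89.9 kN/m
Driving force T = W sinα + V cosα = 150·sin40.6° + 3·cos40.6° = 99.9 kN/m
Resisting force R = c_j·L + N'·tanφ_j = 16·5.7 + 89.9·tan30.2° = 91.2 + 52.3 = 143.5 kN/m
FS = R / T = 143.5 / 99.9 = 1.437

FS = 1.44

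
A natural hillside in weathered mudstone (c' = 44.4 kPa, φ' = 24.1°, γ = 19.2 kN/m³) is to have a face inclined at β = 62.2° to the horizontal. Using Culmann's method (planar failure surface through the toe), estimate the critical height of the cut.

Culmann's analysis gives the critical failure plane at α_cr = (β + φ')/2 = (62.2 + 24.1)/2 = 43.2°, and the critical height
H_c = (4c'/γ) · sinβ cosφ' / [1 − cos(β − φ')]
    = (4·44.4/19.2) · sin62.2°·cos24.1° / [1 − cos(38.1°)]
    = 9.250 · 0.8846·0.9128 / [1 − 0.7869]
    = 9.250 · 0.8075 / 0.2131
    = 35.06 m

H_c = 35.06 m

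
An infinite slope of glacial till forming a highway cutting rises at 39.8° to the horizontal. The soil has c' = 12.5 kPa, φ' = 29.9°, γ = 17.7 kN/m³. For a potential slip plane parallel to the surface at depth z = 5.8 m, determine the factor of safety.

For an infinite slope with a slip plane parallel to the surface (no pore pressure): FS = [c' + γz cos²β tanφ'] / [γz sinβ cosβ].
γz = 17.7·5.8 = 102.66 kN/m²
Numerator = 12.5 + 102.66·cos²39.8°·tan29.9° = 12.5 + 102.66·0.5903·0.5750 = 47.344 kPa
Denominator = 102.66·sin39.8°·cos39.8° = 102.66·0.6401·0.7683 = 50.487 kPa
FS = 47.344 / 50.487 = 0.938

FS = 0.94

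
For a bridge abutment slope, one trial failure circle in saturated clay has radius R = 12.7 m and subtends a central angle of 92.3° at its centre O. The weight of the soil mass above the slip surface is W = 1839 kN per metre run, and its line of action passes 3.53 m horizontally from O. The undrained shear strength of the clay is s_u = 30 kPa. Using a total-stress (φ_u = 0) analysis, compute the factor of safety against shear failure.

Taking moments about the centre O, the resisting moment is provided by the undrained shear strength acting along the arc:
Arc length L_a = R·θ = 12.7·(92.3°·π/180) = 12.7·1.6109 = 20.46 m
M_R = s_u·L_a·R = 30·20.46·12.7 = 7794.9 kN·m/m
M_D = W·d = 1839·3.53 = 6491.7 kN·m/m
FS = M_R / M_D = 7794.9 / 6491.7 = 1.201

FS = 1.20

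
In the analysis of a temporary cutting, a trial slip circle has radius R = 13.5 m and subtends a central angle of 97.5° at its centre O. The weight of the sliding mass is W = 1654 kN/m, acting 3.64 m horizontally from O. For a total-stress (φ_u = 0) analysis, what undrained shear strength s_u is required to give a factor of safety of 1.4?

s_u = 27.2 kPa

FS = s_u·L_a·R / (W·d), so s_u = FS·W·d / (L_a·R).
Arc length L_a = R·θ = 13.5·(97.5°·π/180) = 13.5·1.7017 = 22.97 m
s_u = 1.4·1654·3.64 / (22.97·13.5) = 8428.8 / 310.13 = 27.18 kPa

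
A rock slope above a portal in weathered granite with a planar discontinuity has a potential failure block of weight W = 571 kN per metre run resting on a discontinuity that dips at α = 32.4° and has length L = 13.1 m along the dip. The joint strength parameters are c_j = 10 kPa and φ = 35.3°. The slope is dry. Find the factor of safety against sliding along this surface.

FS = 1.54

Resolving the block weight along and normal to the plane and applying the Mohr–Coulomb strength on the joint:
N' = W cosα = 571·cos32.4° = 482.1 kN/m
Driving force T = W sinα = 571·sin32.4° = 306.0 kN/m
Resisting force R = c_j·L + N'·tanφ = 10·13.1 + 482.1·tan35.3° = 131.0 + 341.4 = 472.4 kN/m
FS = R / T = 472.4 / 306.0 = 1.544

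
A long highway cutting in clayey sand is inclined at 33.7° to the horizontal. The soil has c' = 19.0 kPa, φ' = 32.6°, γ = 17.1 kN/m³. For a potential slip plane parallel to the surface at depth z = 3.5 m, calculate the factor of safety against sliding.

For an infinite slope with a slip plane parallel to the surface (no pore pressure): FS = [c' + γz cos²β tanφ'] / [γz sinβ cosβ].
γz = 17.1·3.5 = 59.85 kN/m²
Numerator = 19.0 + 59.85·cos²33.7°·tan32.6° = 19.0 + 59.85·0.6921·0.6395 = 45.492 kPa
Denominator = 59.85·sin33.7°·cos33.7° = 59.85·0.5548·0.8320 = 27.627 kPa
FS = 45.492 / 27.627 = 1.647

FS = 1.65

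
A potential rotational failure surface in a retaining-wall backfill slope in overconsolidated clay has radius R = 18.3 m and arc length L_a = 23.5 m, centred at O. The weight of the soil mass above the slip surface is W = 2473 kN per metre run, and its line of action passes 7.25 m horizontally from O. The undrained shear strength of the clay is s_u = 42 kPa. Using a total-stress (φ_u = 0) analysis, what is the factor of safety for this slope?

Taking moments about the centre O, the resisting moment is provided by the undrained shear strength acting along the arc:
M_R = s_u·L_a·R = 42·23.50·18.3 = 18062.1 kN·m/m
M_D = W·d = 2473·7.25 = 17929.2 kN·m/m
FS = M_R / M_D = 18062.1 / 17929.2 = 1.007

FS = 1.01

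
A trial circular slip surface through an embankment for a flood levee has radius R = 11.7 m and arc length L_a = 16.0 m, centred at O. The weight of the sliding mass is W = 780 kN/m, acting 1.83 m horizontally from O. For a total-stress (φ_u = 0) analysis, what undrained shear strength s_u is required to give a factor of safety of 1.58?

FS = s_u·L_a·R / (W·d), so s_u = FS·W·d / (L_a·R).
s_u = 1.58·780·1.83 / (16.00·11.7) = 2255.3 / 187.20 = 12.05 kPa

s_u = 12.0 kPa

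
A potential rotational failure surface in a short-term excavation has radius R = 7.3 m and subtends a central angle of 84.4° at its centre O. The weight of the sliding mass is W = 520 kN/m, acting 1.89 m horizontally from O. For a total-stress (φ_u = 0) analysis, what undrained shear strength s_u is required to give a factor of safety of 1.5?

FS = s_u·L_a·R / (W·d), so s_u = FS·W·d / (L_a·R).
Arc length L_a = R·θ = 7.3·(84.4°·π/180) = 7.3·1.4731 = 10.75 m
s_u = 1.5·520·1.89 / (10.75·7.3) = 1474.2 / 78.50 = 18.78 kPa

s_u = 18.8 kPa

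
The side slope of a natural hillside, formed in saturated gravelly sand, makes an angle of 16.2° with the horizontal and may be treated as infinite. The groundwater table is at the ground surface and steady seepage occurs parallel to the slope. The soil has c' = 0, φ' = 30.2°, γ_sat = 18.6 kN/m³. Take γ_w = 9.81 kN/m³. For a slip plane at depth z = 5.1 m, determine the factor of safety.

FS = 0.95

With seepage parallel to the slope and the water table at the surface, the effective normal stress on the slip plane uses the buoyant unit weight γ' = γ_sat − γ_w while the driving shear stress uses γ_sat:
FS = [c' + γ' z cos²β tanφ'] / [γ_sat z sinβ cosβ]
(For c' = 0 this reduces to FS = (γ'/γ_sat)·tanφ'/tanβ.)
γ' = 18.6 − 9.81 = 8.79 kN/m³
Numerator = 0.0 + 8.79·5.1·cos²16.2°·tan30.2° = 0.0 + 8.79·5.1·0.9222·0.5820 = 24.060 kPa
Denominator = 18.6·5.1·sin16.2°·cos16.2° = 18.6·5.1·0.2790·0.9603 = 25.414 kPa
FS = 24.060 / 25.414 = 0.947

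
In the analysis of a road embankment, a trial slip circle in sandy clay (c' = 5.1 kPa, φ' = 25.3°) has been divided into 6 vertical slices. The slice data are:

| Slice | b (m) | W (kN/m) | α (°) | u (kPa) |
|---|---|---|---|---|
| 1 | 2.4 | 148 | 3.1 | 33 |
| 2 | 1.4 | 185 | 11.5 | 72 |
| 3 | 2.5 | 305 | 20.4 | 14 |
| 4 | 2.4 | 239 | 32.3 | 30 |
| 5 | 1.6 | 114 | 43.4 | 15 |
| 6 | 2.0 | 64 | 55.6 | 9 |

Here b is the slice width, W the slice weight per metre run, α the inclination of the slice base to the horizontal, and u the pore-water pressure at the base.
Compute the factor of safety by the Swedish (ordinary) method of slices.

Ordinary method of slices: FS = Σ[c'·Δl_i + (W_i cosα_i − u_i·Δl_i)·tanφ'] / Σ W_i sinα_i, with Δl_i = b_i / cosα_i.
Slice 1: Δl = 2.4/cos3.1° = 2.404 m; N'_1 = 148·cos3.1° − 33·2.404 = 68.5; c'Δl = 12.26; W sinα = 8.0
Slice 2: Δl = 1.4/cos11.5° = 1.429 m; N'_2 = 185·cos11.5° − 72·1.429 = 78.4; c'Δl = 7.29; W sinα = 36.9
Slice 3: Δl = 2.5/cos20.4° = 2.667 m; N'_3 = 305·cos20.4° − 14·2.667 = 248.5; c'Δl = 13.60; W sinα = 106.3
Slice 4: Δl = 2.4/cos32.3° = 2.839 m; N'_4 = 239·cos32.3° − 30·2.839 = 116.8; c'Δl = 14.48; W sinα = 127.7
Slice 5: Δl = 1.6/cos43.4° = 2.202 m; N'_5 = 114·cos43.4° − 15·2.202 = 49.8; c'Δl = 11.23; W sinα = 78.3
Slice 6: Δl = 2.0/cos55.6° = 3.540 m; N'_6 = 64·cos55.6° − 9·3.540 = 4.3; c'Δl = 18.05; W sinα = 52.8
Σc'Δl = 76.9 kN/m; ΣN' = 566.3 kN/m; ΣW sinα = 410.0 kN/m
Resisting = 76.9 + 566.3·tan25.3° = 76.9 + 267.7 = 344.6 kN/m
FS = 344.6 / 410.0 = 0.840

FS = 0.84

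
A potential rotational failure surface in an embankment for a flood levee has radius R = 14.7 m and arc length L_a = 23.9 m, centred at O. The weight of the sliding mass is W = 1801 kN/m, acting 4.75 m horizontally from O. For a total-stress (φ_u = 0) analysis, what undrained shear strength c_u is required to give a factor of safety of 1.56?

c_u = 38.0 kPa

FS = c_u·L_a·R / (W·d), so c_u = FS·W·d / (L_a·R).
c_u = 1.56·1801·4.75 / (23.90·14.7) = 13345.4 / 351.33 = 37.99 kPa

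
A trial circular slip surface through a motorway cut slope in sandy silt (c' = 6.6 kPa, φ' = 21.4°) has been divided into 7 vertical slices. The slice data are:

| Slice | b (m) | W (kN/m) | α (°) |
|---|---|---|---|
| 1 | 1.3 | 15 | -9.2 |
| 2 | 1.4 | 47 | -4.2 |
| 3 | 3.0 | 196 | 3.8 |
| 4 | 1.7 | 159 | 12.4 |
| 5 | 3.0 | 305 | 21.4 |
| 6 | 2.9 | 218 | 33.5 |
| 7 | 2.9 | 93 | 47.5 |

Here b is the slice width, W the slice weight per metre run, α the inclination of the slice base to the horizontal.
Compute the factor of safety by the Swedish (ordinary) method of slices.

FS = 1.44

Ordinary method of slices: FS = Σ[c'·Δl_i + (W_i cosα_i)·tanφ'] / Σ W_i sinα_i, with Δl_i = b_i / cosα_i.
Slice 1: Δl = 1.3/cos(-9.2°) = 1.317 m; N'_1 = 15·cos(-9.2°) = 14.8; c'Δl = 8.69; W sinα = -2.4
Slice 2: Δl = 1.4/cos(-4.2°) = 1.404 m; N'_2 = 47·cos(-4.2°) = 46.9; c'Δl = 9.26; W sinα = -3.4
Slice 3: Δl = 3.0/cos3.8° = 3.007 m; N'_3 = 196·cos3.8° = 195.6; c'Δl = 19.84; W sinα = 13.0
Slice 4: Δl = 1.7/cos12.4° = 1.741 m; N'_4 = 159·cos12.4° = 155.3; c'Δl = 11.49; W sinα = 34.1
Slice 5: Δl = 3.0/cos21.4° = 3.222 m; N'_5 = 305·cos21.4° = 284.0; c'Δl = 21.27; W sinα = 111.3
Slice 6: Δl = 2.9/cos33.5° = 3.478 m; N'_6 = 218·cos33.5° = 181.8; c'Δl = 22.95; W sinα = 120.3
Slice 7: Δl = 2.9/cos47.5° = 4.293 m; N'_7 = 93·cos47.5° = 62.8; c'Δl = 28.33; W sinα = 68.6
Σc'Δl = 121.8 kN/m; ΣN' = 941.1 kN/m; ΣW sinα = 341.5 kN/m
Resisting = 121.8 + 941.1·tan21.4° = 121.8 + 368.8 = 490.7 kN/m
FS = 490.7 / 341.5 = 1.437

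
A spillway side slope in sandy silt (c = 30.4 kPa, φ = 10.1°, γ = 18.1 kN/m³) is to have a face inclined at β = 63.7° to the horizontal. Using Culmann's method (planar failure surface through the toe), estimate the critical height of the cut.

H_c = 14.58 m

Culmann's analysis gives the critical failure plane at α_cr = (β + φ)/2 = (63.7 + 10.1)/2 = 36.9°, and the critical height
H_c = (4c/γ) · sinβ cosφ / [1 − cos(β − φ)]
    = (4·30.4/18.1) · sin63.7°·cos10.1° / [1 − cos(53.6°)]
    = 6.718 · 0.8965·0.9845 / [1 − 0.5934]
    = 6.718 · 0.8826 / 0.4066
    = 14.58 m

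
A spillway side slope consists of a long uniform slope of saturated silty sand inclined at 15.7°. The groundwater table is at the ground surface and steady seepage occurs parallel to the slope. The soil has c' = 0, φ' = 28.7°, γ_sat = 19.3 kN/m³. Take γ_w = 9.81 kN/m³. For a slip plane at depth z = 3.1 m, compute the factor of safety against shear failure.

FS = 0.96

With seepage parallel to the slope and the water table at the surface, the effective normal stress on the slip plane uses the buoyant unit weight γ' = γ_sat − γ_w while the driving shear stress uses γ_sat:
FS = [c' + γ' z cos²β tanφ'] / [γ_sat z sinβ cosβ]
(For c' = 0 this reduces to FS = (γ'/γ_sat)·tanφ'/tanβ.)
γ' = 19.3 − 9.81 = 9.49 kN/m³
Numerator = 0.0 + 9.49·3.1·cos²15.7°·tan28.7° = 0.0 + 9.49·3.1·0.9268·0.5475 = 14.927 kPa
Denominator = 19.3·3.1·sin15.7°·cos15.7° = 19.3·3.1·0.2706·0.9627 = 15.586 kPa
FS = 14.927 / 15.586 = 0.958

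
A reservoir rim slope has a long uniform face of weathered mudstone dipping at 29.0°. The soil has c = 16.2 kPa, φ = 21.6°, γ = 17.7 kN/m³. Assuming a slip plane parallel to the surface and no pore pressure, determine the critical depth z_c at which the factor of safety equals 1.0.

Setting FS = 1.00 in FS = [c + γz cos²β tanφ] / [γz sinβ cosβ] and solving for z:
z = c / [γ cosβ (FS·sinβ − cosβ·tanφ)]
  = 16.2 / [17.7·cos29.0°·(1.00·sin29.0° − cos29.0°·tan21.6°)]
  = 16.2 / [17.7·0.8746·(1.00·0.4848 − 0.8746·0.3959)]
  = 16.2 / 2.1444 = 7.554 m

z_c = 7.55 m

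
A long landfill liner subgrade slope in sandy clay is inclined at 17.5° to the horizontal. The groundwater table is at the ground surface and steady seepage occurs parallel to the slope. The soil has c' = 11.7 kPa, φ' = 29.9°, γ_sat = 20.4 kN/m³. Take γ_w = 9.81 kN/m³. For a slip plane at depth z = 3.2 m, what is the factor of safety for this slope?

With seepage parallel to the slope and the water table at the surface, the effective normal stress on the slip plane uses the buoyant unit weight γ' = γ_sat − γ_w while the driving shear stress uses γ_sat:
FS = [c' + γ' z cos²β tanφ'] / [γ_sat z sinβ cosβ]
γ' = 20.4 − 9.81 = 10.59 kN/m³
Numerator = 11.7 + 10.59·3.2·cos²17.5°·tan29.9° = 11.7 + 10.59·3.2·0.9096·0.5750 = 29.424 kPa
Denominator = 20.4·3.2·sin17.5°·cos17.5° = 20.4·3.2·0.3007·0.9537 = 18.722 kPa
FS = 29.424 / 18.722 = 1.572

FS = 1.57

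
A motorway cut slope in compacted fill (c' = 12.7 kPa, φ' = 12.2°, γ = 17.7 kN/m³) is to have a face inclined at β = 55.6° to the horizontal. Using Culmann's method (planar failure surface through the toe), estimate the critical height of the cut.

H_c = 8.47 m

Culmann's analysis gives the critical failure plane at α_cr = (β + φ')/2 = (55.6 + 12.2)/2 = 33.9°, and the critical height
H_c = (4c'/γ) · sinβ cosφ' / [1 − cos(β − φ')]
    = (4·12.7/17.7) · sin55.6°·cos12.2° / [1 − cos(43.4°)]
    = 2.870 · 0.8251·0.9774 / [1 − 0.7266]
    = 2.870 · 0.8065 / 0.2734
    = 8.47 m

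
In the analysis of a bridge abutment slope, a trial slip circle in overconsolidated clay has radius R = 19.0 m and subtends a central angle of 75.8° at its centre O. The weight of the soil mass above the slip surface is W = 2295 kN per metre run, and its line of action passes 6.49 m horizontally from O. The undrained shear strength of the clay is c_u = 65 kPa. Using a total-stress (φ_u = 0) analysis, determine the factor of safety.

Taking moments about the centre O, the resisting moment is provided by the undrained shear strength acting along the arc:
Arc length L_a = R·θ = 19.0·(75.8°·π/180) = 19.0·1.3230 = 25.14 m
M_R = c_u·L_a·R = 65·25.14·19.0 = 31043.2 kN·m/m
M_D = W·d = 2295·6.49 = 14894.6 kN·m/m
FS = M_R / M_D = 31043.2 / 14894.6 = 2.084

FS = 2.08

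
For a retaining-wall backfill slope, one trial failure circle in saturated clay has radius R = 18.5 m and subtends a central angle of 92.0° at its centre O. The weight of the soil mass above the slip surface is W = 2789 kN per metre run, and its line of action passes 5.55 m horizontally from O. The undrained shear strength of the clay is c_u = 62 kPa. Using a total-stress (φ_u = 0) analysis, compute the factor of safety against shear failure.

Taking moments about the centre O, the resisting moment is provided by the undrained shear strength acting along the arc:
Arc length L_a = R·θ = 18.5·(92.0°·π/180) = 18.5·1.6057 = 29.71 m
M_R = c_u·L_a·R = 62·29.71·18.5 = 34072.2 kN·m/m
M_D = W·d = 2789·5.55 = 15478.9 kN·m/m
FS = M_R / M_D = 34072.2 / 15478.9 = 2.201

FS = 2.20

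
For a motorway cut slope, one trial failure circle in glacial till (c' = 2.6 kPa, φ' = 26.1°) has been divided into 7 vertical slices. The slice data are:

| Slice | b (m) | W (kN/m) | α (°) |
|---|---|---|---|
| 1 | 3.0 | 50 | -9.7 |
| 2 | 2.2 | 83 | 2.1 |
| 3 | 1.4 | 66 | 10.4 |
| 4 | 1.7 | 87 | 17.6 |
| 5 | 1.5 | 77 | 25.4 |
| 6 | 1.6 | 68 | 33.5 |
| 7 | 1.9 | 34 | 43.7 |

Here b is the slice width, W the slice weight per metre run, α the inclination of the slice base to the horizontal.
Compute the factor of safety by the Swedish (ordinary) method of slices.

FS = 1.96

Ordinary method of slices: FS = Σ[c'·Δl_i + (W_i cosα_i)·tanφ'] / Σ W_i sinα_i, with Δl_i = b_i / cosα_i.
Slice 1: Δl = 3.0/cos(-9.7°) = 3.044 m; N'_1 = 50·cos(-9.7°) = 49.3; c'Δl = 7.91; W sinα = -8.4
Slice 2: Δl = 2.2/cos2.1° = 2.201 m; N'_2 = 83·cos2.1° = 82.9; c'Δl = 5.72; W sinα = 3.0
Slice 3: Δl = 1.4/cos10.4° = 1.423 m; N'_3 = 66·cos10.4° = 64.9; c'Δl = 3.70; W sinα = 11.9
Slice 4: Δl = 1.7/cos17.6° = 1.783 m; N'_4 = 87·cos17.6° = 82.9; c'Δl = 4.64; W sinα = 26.3
Slice 5: Δl = 1.5/cos25.4° = 1.661 m; N'_5 = 77·cos25.4° = 69.6; c'Δl = 4.32; W sinα = 33.0
Slice 6: Δl = 1.6/cos33.5° = 1.919 m; N'_6 = 68·cos33.5° = 56.7; c'Δl = 4.99; W sinα = 37.5
Slice 7: Δl = 1.9/cos43.7° = 2.628 m; N'_7 = 34·cos43.7° = 24.6; c'Δl = 6.83; W sinα = 23.5
Σc'Δl = 38.1 kN/m; ΣN' = 430.9 kN/m; ΣW sinα = 126.9 kN/m
Resisting = 38.1 + 430.9·tan26.1° = 38.1 + 211.1 = 249.2 kN/m
FS = 249.2 / 126.9 = 1.964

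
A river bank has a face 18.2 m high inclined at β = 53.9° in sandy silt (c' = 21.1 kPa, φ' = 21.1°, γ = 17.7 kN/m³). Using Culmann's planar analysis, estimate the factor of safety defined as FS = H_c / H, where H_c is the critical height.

FS = 1.24

H_c = (4c'/γ) · sinβ cosφ' / [1 − cos(β − φ')]
    = (4·21.1/17.7) · sin53.9°·cos21.1° / [1 − cos32.8°]
    = 4.768 · 0.7538 / 0.1594 = 22.55 m
FS = H_c / H = 22.55 / 18.2 = 1.239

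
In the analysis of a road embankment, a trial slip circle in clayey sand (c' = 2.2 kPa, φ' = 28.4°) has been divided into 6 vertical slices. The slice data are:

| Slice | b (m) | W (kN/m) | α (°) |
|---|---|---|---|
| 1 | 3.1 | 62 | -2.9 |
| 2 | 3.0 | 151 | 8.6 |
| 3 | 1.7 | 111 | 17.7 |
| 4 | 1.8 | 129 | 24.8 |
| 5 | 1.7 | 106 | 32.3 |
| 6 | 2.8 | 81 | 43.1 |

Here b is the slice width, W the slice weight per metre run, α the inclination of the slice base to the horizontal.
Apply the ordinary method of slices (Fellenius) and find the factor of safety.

FS = 1.60

Ordinary method of slices: FS = Σ[c'·Δl_i + (W_i cosα_i)·tanφ'] / Σ W_i sinα_i, with Δl_i = b_i / cosα_i.
Slice 1: Δl = 3.1/cos(-2.9°) = 3.104 m; N'_1 = 62·cos(-2.9°) = 61.9; c'Δl = 6.83; W sinα = -3.1
Slice 2: Δl = 3.0/cos8.6° = 3.034 m; N'_2 = 151·cos8.6° = 149.3; c'Δl = 6.68; W sinα = 22.6
Slice 3: Δl = 1.7/cos17.7° = 1.784 m; N'_3 = 111·cos17.7° = 105.7; c'Δl = 3.93; W sinα = 33.7
Slice 4: Δl = 1.8/cos24.8° = 1.983 m; N'_4 = 129·cos24.8° = 117.1; c'Δl = 4.36; W sinα = 54.1
Slice 5: Δl = 1.7/cos32.3° = 2.011 m; N'_5 = 106·cos32.3° = 89.6; c'Δl = 4.42; W sinα = 56.6
Slice 6: Δl = 2.8/cos43.1° = 3.835 m; N'_6 = 81·cos43.1° = 59.1; c'Δl = 8.44; W sinα = 55.3
Σc'Δl = 34.7 kN/m; ΣN' = 582.8 kN/m; ΣW sinα = 219.3 kN/m
Resisting = 34.7 + 582.8·tan28.4° = 34.7 + 315.1 = 349.8 kN/m
FS = 349.8 / 219.3 = 1.595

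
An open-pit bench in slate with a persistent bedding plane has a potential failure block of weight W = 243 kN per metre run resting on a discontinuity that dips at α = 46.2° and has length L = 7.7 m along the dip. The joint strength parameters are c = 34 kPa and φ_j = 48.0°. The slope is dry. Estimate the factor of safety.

FS = 2.56

Resolving the block weight along and normal to the plane and applying the Mohr–Coulomb strength on the joint:
N' = W cosα = 243·cos46.2° = 168.2 kN/m
Driving force T = W sinα = 243·sin46.2° = 175.4 kN/m
Resisting force R = c·L + N'·tanφ_j = 34·7.7 + 168.2·tan48.0° = 261.8 + 186.8 = 448.6 kN/m
FS = R / T = 448.6 / 175.4 = 2.558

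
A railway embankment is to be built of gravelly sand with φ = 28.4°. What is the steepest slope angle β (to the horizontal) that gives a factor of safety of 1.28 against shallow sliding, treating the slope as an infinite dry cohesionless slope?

For an infinite dry cohesionless slope FS = tanφ/tanβ, so tanβ = tanφ / FS.
tanβ = tan28.4° / 1.28 = 0.5407 / 1.28 = 0.4224
β = arctan(0.4224) = 22.90°

β = 22.9°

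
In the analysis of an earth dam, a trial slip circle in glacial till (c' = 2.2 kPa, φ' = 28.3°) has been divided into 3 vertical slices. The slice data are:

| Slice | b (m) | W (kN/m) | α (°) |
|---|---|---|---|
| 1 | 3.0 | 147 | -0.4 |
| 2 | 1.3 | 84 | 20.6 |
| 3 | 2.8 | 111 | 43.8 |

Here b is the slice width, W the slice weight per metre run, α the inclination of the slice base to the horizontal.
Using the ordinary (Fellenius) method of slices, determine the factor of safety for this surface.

FS = 1.74

Ordinary method of slices: FS = Σ[c'·Δl_i + (W_i cosα_i)·tanφ'] / Σ W_i sinα_i, with Δl_i = b_i / cosα_i.
Slice 1: Δl = 3.0/cos(-0.4°) = 3.000 m; N'_1 = 147·cos(-0.4°) = 147.0; c'Δl = 6.60; W sinα = -1.0
Slice 2: Δl = 1.3/cos20.6° = 1.389 m; N'_2 = 84·cos20.6° = 78.6; c'Δl = 3.06; W sinα = 29.6
Slice 3: Δl = 2.8/cos43.8° = 3.879 m; N'_3 = 111·cos43.8° = 80.1; c'Δl = 8.53; W sinα = 76.8
Σc'Δl = 18.2 kN/m; ΣN' = 305.7 kN/m; ΣW sinα = 105.4 kN/m
Resisting = 18.2 + 305.7·tan28.3° = 18.2 + 164.6 = 182.8 kN/m
FS = 182.8 / 105.4 = 1.735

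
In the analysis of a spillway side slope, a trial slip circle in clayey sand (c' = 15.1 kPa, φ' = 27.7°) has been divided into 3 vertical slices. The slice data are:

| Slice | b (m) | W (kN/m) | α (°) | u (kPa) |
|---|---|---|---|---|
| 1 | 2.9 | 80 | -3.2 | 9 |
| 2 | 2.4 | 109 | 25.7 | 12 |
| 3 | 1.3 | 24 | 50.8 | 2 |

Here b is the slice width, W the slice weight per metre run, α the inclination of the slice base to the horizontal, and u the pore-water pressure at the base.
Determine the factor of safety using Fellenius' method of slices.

Ordinary method of slices: FS = Σ[c'·Δl_i + (W_i cosα_i − u_i·Δl_i)·tanφ'] / Σ W_i sinα_i, with Δl_i = b_i / cosα_i.
Slice 1: Δl = 2.9/cos(-3.2°) = 2.905 m; N'_1 = 80·cos(-3.2°) − 9·2.905 = 53.7; c'Δl = 43.86; W sinα = -4.5
Slice 2: Δl = 2.4/cos25.7° = 2.663 m; N'_2 = 109·cos25.7° − 12·2.663 = 66.3; c'Δl = 40.22; W sinα = 47.3
Slice 3: Δl = 1.3/cos50.8° = 2.057 m; N'_3 = 24·cos50.8° − 2·2.057 = 11.1; c'Δl = 31.06; W sinα = 18.6
Σc'Δl = 115.1 kN/m; ΣN' = 131.0 kN/m; ΣW sinα = 61.4 kN/m
Resisting = 115.1 + 131.0·tan27.7° = 115.1 + 68.8 = 183.9 kN/m
FS = 183.9 / 61.4 = 2.996

FS = 3.00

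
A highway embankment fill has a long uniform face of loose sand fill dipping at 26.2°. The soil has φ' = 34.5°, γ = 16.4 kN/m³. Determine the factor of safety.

For a dry cohesionless infinite slope the factor of safety is FS = tanφ' / tanβ.
FS = tan34.5° / tan26.2° = 0.6873 / 0.4921 = 1.397

FS = 1.40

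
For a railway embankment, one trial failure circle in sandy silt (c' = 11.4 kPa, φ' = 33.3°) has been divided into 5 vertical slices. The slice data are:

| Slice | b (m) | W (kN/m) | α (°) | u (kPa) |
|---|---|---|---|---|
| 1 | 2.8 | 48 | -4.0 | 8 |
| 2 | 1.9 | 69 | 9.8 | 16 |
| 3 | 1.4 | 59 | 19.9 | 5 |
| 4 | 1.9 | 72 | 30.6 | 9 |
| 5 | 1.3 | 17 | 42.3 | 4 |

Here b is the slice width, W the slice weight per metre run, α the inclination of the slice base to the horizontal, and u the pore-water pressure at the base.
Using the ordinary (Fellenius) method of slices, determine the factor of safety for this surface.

FS = 2.87

Ordinary method of slices: FS = Σ[c'·Δl_i + (W_i cosα_i − u_i·Δl_i)·tanφ'] / Σ W_i sinα_i, with Δl_i = b_i / cosα_i.
Slice 1: Δl = 2.8/cos(-4.0°) = 2.807 m; N'_1 = 48·cos(-4.0°) − 8·2.807 = 25.4; c'Δl = 32.00; W sinα = -3.3
Slice 2: Δl = 1.9/cos9.8° = 1.928 m; N'_2 = 69·cos9.8° − 16·1.928 = 37.1; c'Δl = 21.98; W sinα = 11.7
Slice 3: Δl = 1.4/cos19.9° = 1.489 m; N'_3 = 59·cos19.9° − 5·1.489 = 48.0; c'Δl = 16.97; W sinα = 20.1
Slice 4: Δl = 1.9/cos30.6° = 2.207 m; N'_4 = 72·cos30.6° − 9·2.207 = 42.1; c'Δl = 25.16; W sinα = 36.7
Slice 5: Δl = 1.3/cos42.3° = 1.758 m; N'_5 = 17·cos42.3° − 4·1.758 = 5.5; c'Δl = 20.04; W sinα = 11.4
Σc'Δl = 116.2 kN/m; ΣN' = 158.3 kN/m; ΣW sinα = 76.6 kN/m
Resisting = 116.2 + 158.3·tan33.3° = 116.2 + 104.0 = 220.1 kN/m
FS = 220.1 / 76.6 = 2.875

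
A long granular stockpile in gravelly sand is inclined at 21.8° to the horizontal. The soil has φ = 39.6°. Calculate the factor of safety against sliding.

For a dry cohesionless infinite slope the factor of safety is FS = tanφ / tanβ.
FS = tan39.6° / tan21.8° = 0.8273 / 0.4000 = 2.068

FS = 2.07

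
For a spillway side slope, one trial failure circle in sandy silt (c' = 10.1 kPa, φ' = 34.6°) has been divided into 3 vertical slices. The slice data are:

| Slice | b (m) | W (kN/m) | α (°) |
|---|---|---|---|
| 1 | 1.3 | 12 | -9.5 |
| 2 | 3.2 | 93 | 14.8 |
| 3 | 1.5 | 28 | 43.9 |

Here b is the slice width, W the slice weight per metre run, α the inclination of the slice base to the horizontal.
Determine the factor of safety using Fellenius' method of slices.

FS = 3.69

Ordinary method of slices: FS = Σ[c'·Δl_i + (W_i cosα_i)·tanφ'] / Σ W_i sinα_i, with Δl_i = b_i / cosα_i.
Slice 1: Δl = 1.3/cos(-9.5°) = 1.318 m; N'_1 = 12·cos(-9.5°) = 11.8; c'Δl = 13.31; W sinα = -2.0
Slice 2: Δl = 3.2/cos14.8° = 3.310 m; N'_2 = 93·cos14.8° = 89.9; c'Δl = 33.43; W sinα = 23.8
Slice 3: Δl = 1.5/cos43.9° = 2.082 m; N'_3 = 28·cos43.9° = 20.2; c'Δl = 21.03; W sinα = 19.4
Σc'Δl = 67.8 kN/m; ΣN' = 121.9 kN/m; ΣW sinα = 41.2 kN/m
Resisting = 67.8 + 121.9·tan34.6° = 67.8 + 84.1 = 151.9 kN/m
FS = 151.9 / 41.2 = 3.687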